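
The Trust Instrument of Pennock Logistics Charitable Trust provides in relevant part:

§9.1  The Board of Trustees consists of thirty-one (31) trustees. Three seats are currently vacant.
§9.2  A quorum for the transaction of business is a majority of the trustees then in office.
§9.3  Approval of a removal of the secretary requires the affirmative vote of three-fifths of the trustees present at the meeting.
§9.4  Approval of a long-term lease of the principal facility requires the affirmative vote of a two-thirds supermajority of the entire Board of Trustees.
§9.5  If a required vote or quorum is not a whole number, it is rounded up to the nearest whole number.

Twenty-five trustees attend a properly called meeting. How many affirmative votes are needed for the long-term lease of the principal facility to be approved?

The long-term lease of the principal facility requires two-thirds of the entire Board of Trustees (31).
2/3 of 31 = 20.67, rounded up to 21.

21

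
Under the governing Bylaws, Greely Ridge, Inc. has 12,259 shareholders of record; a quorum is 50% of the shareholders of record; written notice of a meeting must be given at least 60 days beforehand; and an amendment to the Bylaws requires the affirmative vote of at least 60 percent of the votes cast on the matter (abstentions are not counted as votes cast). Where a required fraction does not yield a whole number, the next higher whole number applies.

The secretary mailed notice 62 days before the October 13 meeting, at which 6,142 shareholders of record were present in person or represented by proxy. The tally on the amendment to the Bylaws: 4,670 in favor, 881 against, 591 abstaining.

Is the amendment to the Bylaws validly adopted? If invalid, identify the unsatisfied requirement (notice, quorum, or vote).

Notice: 62 days given; 60 required. Satisfied.
Quorum: 50% of 12,259 = 6,129.50, rounded up to 6,130; 6,142 present. Satisfied.
Vote: requires three-fifths of the votes cast (6,142 − 591 abstaining = 5,551); 3/5 of 5551 = 3330.60, rounded up to 3331, so 3,331 needed; 4,670 in favor. Satisfied.

Valid — all requirements satisfied.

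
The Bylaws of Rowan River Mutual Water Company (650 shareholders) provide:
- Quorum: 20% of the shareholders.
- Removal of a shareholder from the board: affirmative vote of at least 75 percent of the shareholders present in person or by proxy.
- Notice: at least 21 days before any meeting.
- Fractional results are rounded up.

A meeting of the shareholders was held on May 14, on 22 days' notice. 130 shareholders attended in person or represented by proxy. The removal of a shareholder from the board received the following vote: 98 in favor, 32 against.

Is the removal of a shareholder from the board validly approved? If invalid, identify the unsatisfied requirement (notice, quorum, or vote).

Valid — all requirements satisfied.

Notice: 22 days given; 21 required. Satisfied.
Quorum: 20% of 650 = 130; 130 present. Satisfied.
Vote: requires three-fourths of those present (130); 3/4 of 130 = 97.50, rounded up to 98, so 98 needed; 98 in favor. Satisfied.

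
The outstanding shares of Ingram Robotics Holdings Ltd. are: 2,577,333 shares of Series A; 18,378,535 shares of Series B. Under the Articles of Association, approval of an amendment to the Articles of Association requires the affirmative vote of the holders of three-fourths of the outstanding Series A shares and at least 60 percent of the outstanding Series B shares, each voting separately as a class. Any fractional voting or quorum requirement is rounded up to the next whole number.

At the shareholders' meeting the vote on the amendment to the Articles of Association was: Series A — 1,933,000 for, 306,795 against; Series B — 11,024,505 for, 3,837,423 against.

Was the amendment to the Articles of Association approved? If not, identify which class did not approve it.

Not approved — the Series B shares did not give the required vote.

Series A: 3/4 of 2577333 = 1932999.75, rounded up to 1933000; 1,933,000 required, 1,933,000 in favor — approved.
Series B: 3/5 of 18378535 = 11027121; 11,027,121 required, 11,024,505 in favor — not approved.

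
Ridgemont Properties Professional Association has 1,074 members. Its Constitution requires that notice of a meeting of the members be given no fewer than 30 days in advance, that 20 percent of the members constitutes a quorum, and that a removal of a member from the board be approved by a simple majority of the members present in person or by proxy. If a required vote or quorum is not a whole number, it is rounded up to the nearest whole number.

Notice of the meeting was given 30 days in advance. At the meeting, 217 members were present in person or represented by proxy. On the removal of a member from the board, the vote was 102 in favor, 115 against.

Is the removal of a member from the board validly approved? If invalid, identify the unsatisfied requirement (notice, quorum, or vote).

Notice: 30 days given; 30 required. Satisfied.
Quorum: 20% of 1,074 = 214.80, rounded up to 215; 217 present. Satisfied.
Vote: requires a majority of those present (217); a majority of 217 is 109, so 109 needed; 102 in favor. Not satisfied.

Invalid — vote requirement not satisfied.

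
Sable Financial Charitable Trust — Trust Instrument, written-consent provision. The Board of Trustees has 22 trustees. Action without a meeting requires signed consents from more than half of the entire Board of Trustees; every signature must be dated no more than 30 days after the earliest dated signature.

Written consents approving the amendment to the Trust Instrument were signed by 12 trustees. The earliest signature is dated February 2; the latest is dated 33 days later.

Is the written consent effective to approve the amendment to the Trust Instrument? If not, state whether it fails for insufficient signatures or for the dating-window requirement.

Not effective — dating-window requirement not satisfied.

Signatures required: more than half of 22 — a majority of 22 is 12, so 12 needed; 12 signed. Sufficient.
Dating window: the latest signature is 33 days after the earliest; the limit is 30 days. Outside the window.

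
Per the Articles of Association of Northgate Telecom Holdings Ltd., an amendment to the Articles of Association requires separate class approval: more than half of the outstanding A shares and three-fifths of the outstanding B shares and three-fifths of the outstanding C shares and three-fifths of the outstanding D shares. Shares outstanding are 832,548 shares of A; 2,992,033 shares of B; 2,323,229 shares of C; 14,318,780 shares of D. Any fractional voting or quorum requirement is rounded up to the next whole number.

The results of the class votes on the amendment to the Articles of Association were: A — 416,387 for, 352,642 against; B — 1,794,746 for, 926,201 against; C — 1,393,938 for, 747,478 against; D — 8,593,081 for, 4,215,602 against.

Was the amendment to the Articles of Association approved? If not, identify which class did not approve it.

Not approved — the B shares did not give the required vote.

A: a majority of 832548 is 416275; 416,275 required, 416,387 in favor — approved.
B: 3/5 of 2992033 = 1795219.80, rounded up to 1795220; 1,795,220 required, 1,794,746 in favor — not approved.
C: 3/5 of 2323229 = 1393937.40, rounded up to 1393938; 1,393,938 required, 1,393,938 in favor — approved.
D: 3/5 of 14318780 = 8591268; 8,591,268 required, 8,593,081 in favor — approved.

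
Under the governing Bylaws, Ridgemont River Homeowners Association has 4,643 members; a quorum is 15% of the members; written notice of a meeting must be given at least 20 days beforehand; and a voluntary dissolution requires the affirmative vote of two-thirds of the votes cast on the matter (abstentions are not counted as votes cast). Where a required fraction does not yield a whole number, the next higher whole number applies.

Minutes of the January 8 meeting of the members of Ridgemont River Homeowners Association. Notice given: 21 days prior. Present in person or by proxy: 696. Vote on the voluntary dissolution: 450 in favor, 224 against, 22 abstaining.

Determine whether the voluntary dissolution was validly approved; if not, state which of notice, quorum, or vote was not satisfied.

Notice: 21 days given; 20 required. Satisfied.
Quorum: 15% of 4,643 = 696.45, rounded up to 697; 696 present. Not satisfied.
Vote: requires two-thirds of the votes cast (696 − 22 abstaining = 674); 2/3 of 674 = 449.33, rounded up to 450, so 450 needed; 450 in favor. Satisfied.

Invalid — quorum requirement not satisfied.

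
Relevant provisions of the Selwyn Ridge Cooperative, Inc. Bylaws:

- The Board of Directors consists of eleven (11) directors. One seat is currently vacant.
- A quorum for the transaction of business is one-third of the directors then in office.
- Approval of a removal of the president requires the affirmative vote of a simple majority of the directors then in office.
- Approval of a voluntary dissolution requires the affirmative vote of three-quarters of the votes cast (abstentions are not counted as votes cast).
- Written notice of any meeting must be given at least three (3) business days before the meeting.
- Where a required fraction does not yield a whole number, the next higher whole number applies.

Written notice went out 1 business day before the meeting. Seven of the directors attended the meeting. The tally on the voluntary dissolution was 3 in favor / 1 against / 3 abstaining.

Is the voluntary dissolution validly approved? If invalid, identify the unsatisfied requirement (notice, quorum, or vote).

Invalid — notice requirement not satisfied.

Notice: 1 business day given; 3 required (1 < 3). Not satisfied.
Quorum: 7 present; quorum is 4. Satisfied.
Vote: the voluntary dissolution requires three-fourths of the votes cast (7 present − 3 abstaining = 4). 3/4 of 4 = 3, so 3 affirmative votes are needed; 3 voted in favor. Satisfied.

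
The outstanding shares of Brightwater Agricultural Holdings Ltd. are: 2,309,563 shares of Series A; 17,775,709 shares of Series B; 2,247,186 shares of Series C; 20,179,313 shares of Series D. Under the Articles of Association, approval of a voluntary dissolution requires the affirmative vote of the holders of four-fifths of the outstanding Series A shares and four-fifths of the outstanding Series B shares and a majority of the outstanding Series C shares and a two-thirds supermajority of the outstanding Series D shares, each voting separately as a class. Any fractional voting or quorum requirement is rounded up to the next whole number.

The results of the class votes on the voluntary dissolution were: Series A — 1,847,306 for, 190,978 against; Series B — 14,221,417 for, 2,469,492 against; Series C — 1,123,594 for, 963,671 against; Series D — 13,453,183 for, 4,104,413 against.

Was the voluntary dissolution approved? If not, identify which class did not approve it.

Series A: 4/5 of 2309563 = 1847650.40, rounded up to 1847651; 1,847,651 required, 1,847,306 in favor — not approved.
Series B: 4/5 of 17775709 = 14220567.20, rounded up to 14220568; 14,220,568 required, 14,221,417 in favor — approved.
Series C: a majority of 2247186 is 1123594; 1,123,594 required, 1,123,594 in favor — approved.
Series D: 2/3 of 20179313 = 13452875.33, rounded up to 13452876; 13,452,876 required, 13,453,183 in favor — approved.

Not approved — the Series A shares did not give the required vote.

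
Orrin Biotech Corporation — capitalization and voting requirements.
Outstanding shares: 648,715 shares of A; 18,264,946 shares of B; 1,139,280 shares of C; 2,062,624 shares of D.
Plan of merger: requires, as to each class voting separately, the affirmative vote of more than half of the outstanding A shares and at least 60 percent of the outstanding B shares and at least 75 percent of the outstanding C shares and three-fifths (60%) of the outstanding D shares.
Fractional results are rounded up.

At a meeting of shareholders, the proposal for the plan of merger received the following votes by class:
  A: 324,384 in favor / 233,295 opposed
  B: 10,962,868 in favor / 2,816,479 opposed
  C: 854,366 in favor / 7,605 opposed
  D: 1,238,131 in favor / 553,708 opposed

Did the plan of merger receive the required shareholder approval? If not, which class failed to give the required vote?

Not approved — the C shares did not give the required vote.

A: a majority of 648715 is 324358; 324,358 required, 324,384 in favor — approved.
B: 3/5 of 18264946 = 10958967.60, rounded up to 10958968; 10,958,968 required, 10,962,868 in favor — approved.
C: 3/4 of 1139280 = 854460; 854,460 required, 854,366 in favor — not approved.
D: 3/5 of 2062624 = 1237574.40, rounded up to 1237575; 1,237,575 required, 1,238,131 in favor — approved.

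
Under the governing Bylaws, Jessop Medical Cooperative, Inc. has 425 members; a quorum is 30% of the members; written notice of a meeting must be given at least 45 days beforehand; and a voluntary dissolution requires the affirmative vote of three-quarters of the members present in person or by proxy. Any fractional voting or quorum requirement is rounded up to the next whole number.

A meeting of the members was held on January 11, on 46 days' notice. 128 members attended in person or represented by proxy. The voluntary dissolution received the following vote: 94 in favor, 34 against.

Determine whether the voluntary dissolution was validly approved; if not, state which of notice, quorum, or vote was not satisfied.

Notice: 46 days given; 45 required. Satisfied.
Quorum: 30% of 425 = 127.50, rounded up to 128; 128 present. Satisfied.
Vote: requires three-fourths of those present (128); 3/4 of 128 = 96, so 96 needed; 94 in favor. Not satisfied.

Invalid — vote requirement not satisfied.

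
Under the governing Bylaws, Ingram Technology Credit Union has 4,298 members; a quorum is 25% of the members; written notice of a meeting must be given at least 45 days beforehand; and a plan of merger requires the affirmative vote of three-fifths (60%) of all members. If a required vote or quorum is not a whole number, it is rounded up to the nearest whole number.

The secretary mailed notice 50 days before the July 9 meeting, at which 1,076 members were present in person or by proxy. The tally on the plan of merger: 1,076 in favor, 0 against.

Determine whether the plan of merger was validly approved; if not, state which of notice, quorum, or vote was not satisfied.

Invalid — vote requirement not satisfied.

Notice: 50 days given; 45 required. Satisfied.
Quorum: 25% of 4,298 = 1,074.50, rounded up to 1,075; 1,076 present. Satisfied.
Vote: requires three-fifths of all members (4,298); 3/5 of 4298 = 2578.80, rounded up to 2579, so 2,579 needed; 1,076 in favor. Not satisfied.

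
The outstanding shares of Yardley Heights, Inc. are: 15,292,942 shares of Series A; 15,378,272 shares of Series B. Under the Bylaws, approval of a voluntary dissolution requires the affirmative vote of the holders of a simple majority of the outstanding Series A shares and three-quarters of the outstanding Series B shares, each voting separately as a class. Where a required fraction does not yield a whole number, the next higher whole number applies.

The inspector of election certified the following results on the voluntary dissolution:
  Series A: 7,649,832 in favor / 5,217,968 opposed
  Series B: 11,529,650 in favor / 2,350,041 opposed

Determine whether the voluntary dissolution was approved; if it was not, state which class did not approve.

Series A: a majority of 15292942 is 7646472; 7,646,472 required, 7,649,832 in favor — approved.
Series B: 3/4 of 15378272 = 11533704; 11,533,704 required, 11,529,650 in favor — not approved.

Not approved — the Series B shares did not give the required vote.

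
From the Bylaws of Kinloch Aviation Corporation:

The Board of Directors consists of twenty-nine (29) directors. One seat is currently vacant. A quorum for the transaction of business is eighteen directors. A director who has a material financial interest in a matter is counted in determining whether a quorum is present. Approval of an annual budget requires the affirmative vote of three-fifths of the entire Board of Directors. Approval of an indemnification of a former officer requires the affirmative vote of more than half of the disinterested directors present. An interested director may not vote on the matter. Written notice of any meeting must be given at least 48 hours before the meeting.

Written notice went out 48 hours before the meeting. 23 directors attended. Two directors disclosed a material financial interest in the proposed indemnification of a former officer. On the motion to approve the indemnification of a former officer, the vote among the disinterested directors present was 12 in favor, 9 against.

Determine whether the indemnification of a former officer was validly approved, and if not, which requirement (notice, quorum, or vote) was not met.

Valid — all requirements satisfied.

Notice: 48 hours given; 48 required (48 ≥ 48). Satisfied.
Quorum: 23 present (interested directors count toward quorum); quorum is 18. Satisfied.
Vote: the indemnification of a former officer requires a majority of the disinterested directors present (23 − 2 = 21). A majority of 21 is 11, so 11 affirmative votes are needed; 12 voted in favor. Satisfied.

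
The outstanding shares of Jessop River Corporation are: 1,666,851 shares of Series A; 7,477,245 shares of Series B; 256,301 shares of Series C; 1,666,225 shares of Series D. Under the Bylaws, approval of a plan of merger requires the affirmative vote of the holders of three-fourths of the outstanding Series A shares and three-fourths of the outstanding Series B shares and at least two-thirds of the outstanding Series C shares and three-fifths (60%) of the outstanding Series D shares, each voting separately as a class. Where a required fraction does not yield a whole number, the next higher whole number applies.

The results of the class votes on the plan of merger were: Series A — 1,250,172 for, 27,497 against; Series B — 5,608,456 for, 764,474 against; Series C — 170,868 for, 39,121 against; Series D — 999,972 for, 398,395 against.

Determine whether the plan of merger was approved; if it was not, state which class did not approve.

Approved — every class gave the required vote.

Series A: 3/4 of 1666851 = 1250138.25, rounded up to 1250139; 1,250,139 required, 1,250,172 in favor — approved.
Series B: 3/4 of 7477245 = 5607933.75, rounded up to 5607934; 5,607,934 required, 5,608,456 in favor — approved.
Series C: 2/3 of 256301 = 170867.33, rounded up to 170868; 170,868 required, 170,868 in favor — approved.
Series D: 3/5 of 1666225 = 999735; 999,735 required, 999,972 in favor — approved.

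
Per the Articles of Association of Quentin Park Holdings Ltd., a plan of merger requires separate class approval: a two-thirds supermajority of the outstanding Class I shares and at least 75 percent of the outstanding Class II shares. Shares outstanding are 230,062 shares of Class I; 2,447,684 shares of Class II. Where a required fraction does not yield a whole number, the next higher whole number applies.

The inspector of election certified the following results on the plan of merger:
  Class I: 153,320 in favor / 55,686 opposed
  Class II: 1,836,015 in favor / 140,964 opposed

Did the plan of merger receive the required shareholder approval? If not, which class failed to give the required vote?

Class I: 2/3 of 230062 = 153374.67, rounded up to 153375; 153,375 required, 153,320 in favor — not approved.
Class II: 3/4 of 2447684 = 1835763; 1,835,763 required, 1,836,015 in favor — approved.

Not approved — the Class I shares did not give the required vote.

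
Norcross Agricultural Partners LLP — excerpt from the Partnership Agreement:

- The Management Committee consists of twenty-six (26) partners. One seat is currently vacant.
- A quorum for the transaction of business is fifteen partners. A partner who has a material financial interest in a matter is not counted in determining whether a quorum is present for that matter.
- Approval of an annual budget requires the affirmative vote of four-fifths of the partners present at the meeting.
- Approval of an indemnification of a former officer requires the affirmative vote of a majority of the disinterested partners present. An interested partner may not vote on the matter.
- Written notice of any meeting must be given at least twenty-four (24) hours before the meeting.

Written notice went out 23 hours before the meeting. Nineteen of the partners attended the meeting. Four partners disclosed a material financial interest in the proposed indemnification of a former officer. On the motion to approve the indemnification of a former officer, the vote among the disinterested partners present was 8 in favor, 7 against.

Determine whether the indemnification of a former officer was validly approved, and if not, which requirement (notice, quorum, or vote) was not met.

Invalid — notice requirement not satisfied.

Notice: 23 hours given; 24 required (23 < 24). Not satisfied.
Quorum: 19 present, but the 4 interested partners do not count, leaving 15. Quorum is 15. Satisfied.
Vote: the indemnification of a former officer requires a majority of the disinterested partners present (19 − 4 = 15). A majority of 15 is 8, so 8 affirmative votes are needed; 8 voted in favor. Satisfied.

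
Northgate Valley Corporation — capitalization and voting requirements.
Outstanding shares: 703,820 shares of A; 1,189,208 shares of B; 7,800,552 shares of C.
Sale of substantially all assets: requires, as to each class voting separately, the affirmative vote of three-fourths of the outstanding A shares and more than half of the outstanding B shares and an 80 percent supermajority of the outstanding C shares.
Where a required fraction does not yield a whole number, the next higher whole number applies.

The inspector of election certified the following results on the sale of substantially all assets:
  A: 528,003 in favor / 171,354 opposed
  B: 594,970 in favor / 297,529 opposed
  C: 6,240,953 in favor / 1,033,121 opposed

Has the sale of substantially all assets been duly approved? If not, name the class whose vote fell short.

Approved — every class gave the required vote.

A: 3/4 of 703820 = 527865; 527,865 required, 528,003 in favor — approved.
B: a majority of 1189208 is 594605; 594,605 required, 594,970 in favor — approved.
C: 4/5 of 7800552 = 6240441.60, rounded up to 6240442; 6,240,442 required, 6,240,953 in favor — approved.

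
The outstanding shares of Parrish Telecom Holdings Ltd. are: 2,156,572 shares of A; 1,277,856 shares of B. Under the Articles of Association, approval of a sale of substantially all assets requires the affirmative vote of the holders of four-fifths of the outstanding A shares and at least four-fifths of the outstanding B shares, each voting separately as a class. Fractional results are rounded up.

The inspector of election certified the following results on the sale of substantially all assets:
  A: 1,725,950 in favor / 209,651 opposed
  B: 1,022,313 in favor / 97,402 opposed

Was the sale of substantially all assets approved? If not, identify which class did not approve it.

Approved — every class gave the required vote.

A: 4/5 of 2156572 = 1725257.60, rounded up to 1725258; 1,725,258 required, 1,725,950 in favor — approved.
B: 4/5 of 1277856 = 1022284.80, rounded up to 1022285; 1,022,285 required, 1,022,313 in favor — approved.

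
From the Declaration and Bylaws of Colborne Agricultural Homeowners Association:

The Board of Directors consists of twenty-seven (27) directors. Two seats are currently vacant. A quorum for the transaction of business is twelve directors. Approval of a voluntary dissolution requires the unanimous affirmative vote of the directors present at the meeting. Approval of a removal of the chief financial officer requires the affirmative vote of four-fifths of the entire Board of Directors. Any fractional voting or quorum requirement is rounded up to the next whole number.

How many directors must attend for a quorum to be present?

12

The quorum is fixed at 12.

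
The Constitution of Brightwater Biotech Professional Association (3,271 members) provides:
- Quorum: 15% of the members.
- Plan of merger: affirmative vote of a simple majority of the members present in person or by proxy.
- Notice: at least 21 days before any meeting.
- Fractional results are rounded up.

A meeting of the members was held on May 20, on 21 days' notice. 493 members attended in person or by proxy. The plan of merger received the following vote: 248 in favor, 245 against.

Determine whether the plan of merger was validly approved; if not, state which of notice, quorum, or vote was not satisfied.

Valid — all requirements satisfied.

Notice: 21 days given; 21 required. Satisfied.
Quorum: 15% of 3,271 = 490.65, rounded up to 491; 493 present. Satisfied.
Vote: requires a majority of those present (493); a majority of 493 is 247, so 247 needed; 248 in favor. Satisfied.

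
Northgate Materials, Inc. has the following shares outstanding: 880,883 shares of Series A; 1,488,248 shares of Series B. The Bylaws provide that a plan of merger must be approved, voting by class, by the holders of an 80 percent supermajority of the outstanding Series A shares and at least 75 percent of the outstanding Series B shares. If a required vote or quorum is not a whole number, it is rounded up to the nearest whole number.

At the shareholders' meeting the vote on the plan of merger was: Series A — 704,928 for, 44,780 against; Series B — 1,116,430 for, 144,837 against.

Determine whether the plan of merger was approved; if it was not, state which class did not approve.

Series A: 4/5 of 880883 = 704706.40, rounded up to 704707; 704,707 required, 704,928 in favor — approved.
Series B: 3/4 of 1488248 = 1116186; 1,116,186 required, 1,116,430 in favor — approved.

Approved — every class gave the required vote.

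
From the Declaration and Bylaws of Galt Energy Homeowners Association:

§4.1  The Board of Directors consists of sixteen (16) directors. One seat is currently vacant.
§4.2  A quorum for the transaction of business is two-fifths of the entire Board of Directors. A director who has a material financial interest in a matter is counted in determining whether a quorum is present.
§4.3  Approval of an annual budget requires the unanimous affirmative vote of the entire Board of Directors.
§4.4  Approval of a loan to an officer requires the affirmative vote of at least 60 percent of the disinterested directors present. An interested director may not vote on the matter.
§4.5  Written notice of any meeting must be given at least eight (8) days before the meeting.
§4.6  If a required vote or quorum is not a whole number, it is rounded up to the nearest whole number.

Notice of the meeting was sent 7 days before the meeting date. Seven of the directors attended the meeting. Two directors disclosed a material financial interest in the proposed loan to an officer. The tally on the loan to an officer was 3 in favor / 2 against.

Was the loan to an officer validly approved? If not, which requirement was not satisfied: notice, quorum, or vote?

Notice: 7 days given; 8 required (7 < 8). Not satisfied.
Quorum: 7 present (interested directors count toward quorum); quorum is 7. Satisfied.
Vote: the loan to an officer requires three-fifths of the disinterested directors present (7 − 2 = 5). 3/5 of 5 = 3, so 3 affirmative votes are needed; 3 voted in favor. Satisfied.

Invalid — notice requirement not satisfied.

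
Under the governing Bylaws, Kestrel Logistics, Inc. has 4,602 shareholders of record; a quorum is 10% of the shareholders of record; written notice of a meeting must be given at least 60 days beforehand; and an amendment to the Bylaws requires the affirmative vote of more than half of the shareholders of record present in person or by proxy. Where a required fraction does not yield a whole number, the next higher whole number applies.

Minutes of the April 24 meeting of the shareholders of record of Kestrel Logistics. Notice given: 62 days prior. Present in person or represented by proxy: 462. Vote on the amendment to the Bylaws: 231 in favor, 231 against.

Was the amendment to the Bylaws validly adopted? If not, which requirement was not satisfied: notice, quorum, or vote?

Notice: 62 days given; 60 required. Satisfied.
Quorum: 10% of 4,602 = 460.20, rounded up to 461; 462 present. Satisfied.
Vote: requires a majority of those present (462); a majority of 462 is 232, so 232 needed; 231 in favor. Not satisfied.

Invalid — vote requirement not satisfied.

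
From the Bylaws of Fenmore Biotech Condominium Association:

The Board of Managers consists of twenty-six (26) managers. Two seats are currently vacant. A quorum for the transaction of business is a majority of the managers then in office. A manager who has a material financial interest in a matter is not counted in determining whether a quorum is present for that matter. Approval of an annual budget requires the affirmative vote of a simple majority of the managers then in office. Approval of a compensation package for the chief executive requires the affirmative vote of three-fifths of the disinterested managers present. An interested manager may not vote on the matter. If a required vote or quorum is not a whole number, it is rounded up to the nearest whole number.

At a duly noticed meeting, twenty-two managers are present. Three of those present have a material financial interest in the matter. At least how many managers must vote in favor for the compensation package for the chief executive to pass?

The compensation package for the chief executive requires three-fifths of the disinterested managers present (22 − 3 = 19).
3/5 of 19 = 11.40, rounded up to 12.

12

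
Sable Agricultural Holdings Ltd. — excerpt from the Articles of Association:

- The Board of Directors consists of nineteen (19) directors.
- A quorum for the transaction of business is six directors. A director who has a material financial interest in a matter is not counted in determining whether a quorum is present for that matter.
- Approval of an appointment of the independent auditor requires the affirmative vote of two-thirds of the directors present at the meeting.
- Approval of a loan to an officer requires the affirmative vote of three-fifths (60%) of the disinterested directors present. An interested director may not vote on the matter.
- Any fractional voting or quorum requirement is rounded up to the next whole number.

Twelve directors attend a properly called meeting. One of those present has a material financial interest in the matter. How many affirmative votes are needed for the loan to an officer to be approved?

The loan to an officer requires three-fifths of the disinterested directors present (12 − 1 = 11).
3/5 of 11 = 6.60, rounded up to 7.

7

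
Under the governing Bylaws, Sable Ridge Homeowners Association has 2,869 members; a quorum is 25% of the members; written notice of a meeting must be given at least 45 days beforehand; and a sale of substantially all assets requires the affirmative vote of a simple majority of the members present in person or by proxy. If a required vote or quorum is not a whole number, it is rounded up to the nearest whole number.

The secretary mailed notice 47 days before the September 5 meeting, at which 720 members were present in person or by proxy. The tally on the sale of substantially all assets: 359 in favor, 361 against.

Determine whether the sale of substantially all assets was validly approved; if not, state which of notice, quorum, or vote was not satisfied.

Invalid — vote requirement not satisfied.

Notice: 47 days given; 45 required. Satisfied.
Quorum: 25% of 2,869 = 717.25, rounded up to 718; 720 present. Satisfied.
Vote: requires a majority of those present (720); a majority of 720 is 361, so 361 needed; 359 in favor. Not satisfied.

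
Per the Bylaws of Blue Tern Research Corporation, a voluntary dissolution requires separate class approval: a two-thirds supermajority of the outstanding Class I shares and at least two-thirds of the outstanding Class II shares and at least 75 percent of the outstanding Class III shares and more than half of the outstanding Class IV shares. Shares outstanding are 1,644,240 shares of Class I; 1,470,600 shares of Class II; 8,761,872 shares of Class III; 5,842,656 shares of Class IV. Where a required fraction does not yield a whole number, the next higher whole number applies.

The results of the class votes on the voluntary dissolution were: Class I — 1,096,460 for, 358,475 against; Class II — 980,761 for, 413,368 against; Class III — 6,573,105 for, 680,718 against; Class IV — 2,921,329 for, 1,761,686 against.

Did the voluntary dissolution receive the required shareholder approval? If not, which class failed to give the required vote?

Class I: 2/3 of 1644240 = 1096160; 1,096,160 required, 1,096,460 in favor — approved.
Class II: 2/3 of 1470600 = 980400; 980,400 required, 980,761 in favor — approved.
Class III: 3/4 of 8761872 = 6571404; 6,571,404 required, 6,573,105 in favor — approved.
Class IV: a majority of 5842656 is 2921329; 2,921,329 required, 2,921,329 in favor — approved.

Approved — every class gave the required vote.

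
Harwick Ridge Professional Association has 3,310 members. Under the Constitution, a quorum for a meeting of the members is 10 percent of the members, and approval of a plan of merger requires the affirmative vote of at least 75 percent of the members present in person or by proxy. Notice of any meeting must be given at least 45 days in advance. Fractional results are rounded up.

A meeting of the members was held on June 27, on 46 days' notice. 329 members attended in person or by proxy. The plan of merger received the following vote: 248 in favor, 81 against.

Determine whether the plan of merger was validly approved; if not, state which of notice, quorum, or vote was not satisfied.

Notice: 46 days given; 45 required. Satisfied.
Quorum: 10% of 3,310 = 331; 329 present. Not satisfied.
Vote: requires three-fourths of those present (329); 3/4 of 329 = 246.75, rounded up to 247, so 247 needed; 248 in favor. Satisfied.

Invalid — quorum requirement not satisfied.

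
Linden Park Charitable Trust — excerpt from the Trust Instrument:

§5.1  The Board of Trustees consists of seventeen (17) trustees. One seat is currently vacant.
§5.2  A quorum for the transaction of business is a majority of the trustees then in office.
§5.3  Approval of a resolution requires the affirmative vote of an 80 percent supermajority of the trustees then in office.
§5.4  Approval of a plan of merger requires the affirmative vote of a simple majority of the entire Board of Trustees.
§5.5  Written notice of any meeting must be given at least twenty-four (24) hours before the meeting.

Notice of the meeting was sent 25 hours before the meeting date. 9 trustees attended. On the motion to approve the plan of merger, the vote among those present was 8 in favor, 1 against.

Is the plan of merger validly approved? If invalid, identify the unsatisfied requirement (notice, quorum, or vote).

Invalid — vote requirement not satisfied.

Notice: 25 hours given; 24 required (25 ≥ 24). Satisfied.
Quorum: 9 present; quorum is 9. Satisfied.
Vote: the plan of merger requires a majority of the entire Board of Trustees (17). A majority of 17 is 9, so 9 affirmative votes are needed; 8 voted in favor. Not satisfied.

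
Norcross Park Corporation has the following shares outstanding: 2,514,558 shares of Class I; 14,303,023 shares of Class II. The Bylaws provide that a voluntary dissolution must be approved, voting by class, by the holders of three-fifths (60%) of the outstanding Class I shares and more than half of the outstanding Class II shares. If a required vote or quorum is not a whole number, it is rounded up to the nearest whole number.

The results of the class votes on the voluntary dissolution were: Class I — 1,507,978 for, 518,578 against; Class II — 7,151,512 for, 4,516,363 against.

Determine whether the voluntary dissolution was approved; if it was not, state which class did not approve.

Class I: 3/5 of 2514558 = 1508734.80, rounded up to 1508735; 1,508,735 required, 1,507,978 in favor — not approved.
Class II: a majority of 14303023 is 7151512; 7,151,512 required, 7,151,512 in favor — approved.

Not approved — the Class I shares did not give the required vote.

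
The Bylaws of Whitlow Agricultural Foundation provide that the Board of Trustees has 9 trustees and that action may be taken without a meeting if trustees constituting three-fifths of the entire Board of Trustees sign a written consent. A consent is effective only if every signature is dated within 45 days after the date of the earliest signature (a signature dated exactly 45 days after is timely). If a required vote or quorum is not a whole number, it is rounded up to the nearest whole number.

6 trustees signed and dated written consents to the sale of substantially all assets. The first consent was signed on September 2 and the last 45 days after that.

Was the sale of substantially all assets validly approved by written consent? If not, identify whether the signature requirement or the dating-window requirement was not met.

Signatures required: three-fifths of 9 — 3/5 of 9 = 5.40, rounded up to 6, so 6 needed; 6 signed. Sufficient.
Dating window: the latest signature is 45 days after the earliest; the limit is 45 days. Within the window.

Effective — both the signature and dating-window requirements are satisfied.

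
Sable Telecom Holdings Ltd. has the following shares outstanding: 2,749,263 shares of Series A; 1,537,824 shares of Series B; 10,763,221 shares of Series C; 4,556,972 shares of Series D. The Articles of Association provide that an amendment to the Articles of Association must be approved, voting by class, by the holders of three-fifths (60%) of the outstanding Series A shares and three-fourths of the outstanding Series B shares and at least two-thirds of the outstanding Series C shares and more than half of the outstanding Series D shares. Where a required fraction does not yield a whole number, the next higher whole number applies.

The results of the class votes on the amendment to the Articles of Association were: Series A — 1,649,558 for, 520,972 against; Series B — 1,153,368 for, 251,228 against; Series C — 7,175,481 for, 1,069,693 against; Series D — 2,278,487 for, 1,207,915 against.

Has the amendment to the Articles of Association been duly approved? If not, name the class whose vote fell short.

Series A: 3/5 of 2749263 = 1649557.80, rounded up to 1649558; 1,649,558 required, 1,649,558 in favor — approved.
Series B: 3/4 of 1537824 = 1153368; 1,153,368 required, 1,153,368 in favor — approved.
Series C: 2/3 of 10763221 = 7175480.67, rounded up to 7175481; 7,175,481 required, 7,175,481 in favor — approved.
Series D: a majority of 4556972 is 2278487; 2,278,487 required, 2,278,487 in favor — approved.

Approved — every class gave the required vote.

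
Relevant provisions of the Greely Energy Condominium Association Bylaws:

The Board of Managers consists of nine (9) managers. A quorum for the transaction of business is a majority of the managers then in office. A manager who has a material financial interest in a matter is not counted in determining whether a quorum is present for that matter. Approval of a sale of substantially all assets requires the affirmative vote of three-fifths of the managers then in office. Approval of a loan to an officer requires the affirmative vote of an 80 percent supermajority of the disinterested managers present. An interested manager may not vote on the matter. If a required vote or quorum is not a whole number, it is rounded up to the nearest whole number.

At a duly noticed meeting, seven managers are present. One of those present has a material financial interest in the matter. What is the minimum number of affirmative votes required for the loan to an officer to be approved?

5

The loan to an officer requires four-fifths of the disinterested managers present (7 − 1 = 6).
4/5 of 6 = 4.80, rounded up to 5.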